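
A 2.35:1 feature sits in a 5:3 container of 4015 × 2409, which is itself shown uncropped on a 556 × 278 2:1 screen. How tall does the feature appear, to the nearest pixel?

197 px

Inside the 4015×2409 canvas the feature is width-limited at 4015.00 × 1708.51.
5:3 in 556×278: fills the height, so the intermediate becomes 463.33 × 278.00 — a scale of ×0.1154.
The feature scales with it: height 1708.51 × 0.1154 ≈ 197.16.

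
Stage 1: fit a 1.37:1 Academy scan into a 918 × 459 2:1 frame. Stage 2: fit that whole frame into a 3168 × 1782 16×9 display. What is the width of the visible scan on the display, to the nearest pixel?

2170 px

1.37:1 Academy in 918×459: fills the height, so the scan is 628.83 × 459.00.
The 2:1 canvas is width-limited in 3168×1782, giving 3168.00 × 1584.00; scale factor 3.4510.
So the scan's width is 628.83 × 3.4510 ≈ 2170.08.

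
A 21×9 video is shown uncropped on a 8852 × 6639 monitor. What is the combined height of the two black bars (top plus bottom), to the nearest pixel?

Since 2.333 > 1.333, the video is width-limited.
The video is 8852 × 9/21 ≈ 3793.71 px tall.
6639 − 3793.71 = 2845.29 px of bars.

2845 px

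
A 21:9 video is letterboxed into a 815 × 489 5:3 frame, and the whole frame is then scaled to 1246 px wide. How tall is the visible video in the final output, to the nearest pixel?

At 815×489 the video is width-limited, so height = 815 × 9/21 ≈ 349.29 px.
The frame scales by 1246/815 = 1.5288; 349.29 × 1.5288 ≈ 534.00 px.

534 px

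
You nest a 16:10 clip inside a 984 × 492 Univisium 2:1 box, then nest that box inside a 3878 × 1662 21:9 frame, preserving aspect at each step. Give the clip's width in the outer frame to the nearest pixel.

2659 px

Inside the 984×492 canvas the clip is height-limited at 787.20 × 492.00.
Second fit — the Univisium 2:1 canvas into 3878×1662 spans the height: 3324.00 × 1662.00 (×3.3780 from 984×492).
Applying the same ×3.3780: 787.20 → 2659.20.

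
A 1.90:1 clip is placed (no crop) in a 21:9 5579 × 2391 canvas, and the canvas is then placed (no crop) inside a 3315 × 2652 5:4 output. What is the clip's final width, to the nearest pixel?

Inside the 5579×2391 canvas the clip is height-limited at 4542.90 × 2391.00.
21:9 in 3315×2652: fills the width, so the intermediate becomes 3315.00 × 1420.71 — a scale of ×0.5942.
Applying the same ×0.5942: 4542.90 → 2699.36.

2699 px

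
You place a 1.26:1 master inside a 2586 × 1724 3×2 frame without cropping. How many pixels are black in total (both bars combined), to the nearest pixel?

1.26:1 (1.260) < 3×2 (1.500), so the master fills the height.
That makes the image 2172.2400 px wide (1724 × 1.260).
Leftover width: 2586 − 2172.2400 = 413.7600 px.
That's 413.7600 × 1724 ≈ 713322 black pixels.

713322 pixels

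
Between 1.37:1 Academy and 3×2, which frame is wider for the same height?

3×2

1.37 and 3×2 = 1.5; 1.5 > 1.37.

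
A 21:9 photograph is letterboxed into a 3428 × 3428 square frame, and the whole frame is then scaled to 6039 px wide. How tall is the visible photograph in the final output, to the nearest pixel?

In the 3428×3428 frame the photograph fills the width: height = 3428 × 9/21 ≈ 1469.14 px.
Resizing to 6039 px wide multiplies everything by 1.7617: 1469.14 → 2588.14 px.

2588 px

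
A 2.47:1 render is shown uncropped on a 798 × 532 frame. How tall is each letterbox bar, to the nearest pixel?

104 px

2.47:1 (2.470) > 3:2 (1.500), so the render fills the width.
The render is 798 / 2.470 ≈ 323.08 px tall.
Leftover height: 532 − 323.08 = 208.92 px → 104.46 each side.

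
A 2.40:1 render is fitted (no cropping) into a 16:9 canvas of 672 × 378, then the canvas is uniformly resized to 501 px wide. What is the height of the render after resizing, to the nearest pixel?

In the 672×378 frame the render fills the width: height = 672 / 2.400 ≈ 280.00 px.
Scaling 672 → 501 is ×0.7455, so the height becomes 280.00 × 0.7455 ≈ 208.75 px.

209 px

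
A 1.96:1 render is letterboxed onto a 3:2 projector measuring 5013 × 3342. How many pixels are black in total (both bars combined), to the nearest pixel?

3931931 pixels

Since 1.960 > 1.500, the render is width-limited.
That makes the image 2557.6531 px tall (5013 / 1.960).
Black = 3342 − 2557.6531 = 784.3469 px.
Bar area = 784.3469 × 5013 ≈ 3931931 px.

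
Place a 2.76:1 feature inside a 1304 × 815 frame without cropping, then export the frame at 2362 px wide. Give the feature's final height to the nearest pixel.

856 px

At 1304×815 the feature is width-limited, so height = 1304 / 2.760 ≈ 472.46 px.
Resizing to 2362 px wide multiplies everything by 1.8113: 472.46 → 855.80 px.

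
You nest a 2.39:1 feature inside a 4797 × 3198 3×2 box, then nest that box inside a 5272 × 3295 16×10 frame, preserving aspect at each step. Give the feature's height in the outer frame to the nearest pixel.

2068 px

2.39:1 in 4797×3198: fills the width, so the feature is 4797.00 × 2007.11.
Second fit — the 3×2 canvas into 5272×3295 spans the height: 4942.50 × 3295.00 (×1.0303 from 4797×3198).
So the feature's height is 2007.11 × 1.0303 ≈ 2067.99.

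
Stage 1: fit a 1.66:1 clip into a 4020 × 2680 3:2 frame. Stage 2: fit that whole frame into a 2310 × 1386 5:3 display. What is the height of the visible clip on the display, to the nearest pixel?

1.66:1 in 4020×2680: fills the width, so the clip is 4020.00 × 2421.69.
3:2 in 2310×1386: fills the height, so the intermediate becomes 2079.00 × 1386.00 — a scale of ×0.5172.
The clip scales with it: height 2421.69 × 0.5172 ≈ 1252.41.

1252 px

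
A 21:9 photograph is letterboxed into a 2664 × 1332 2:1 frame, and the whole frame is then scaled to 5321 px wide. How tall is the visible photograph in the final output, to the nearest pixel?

2280 px

At 2664×1332 the photograph is width-limited, so height = 2664 × 9/21 ≈ 1141.71 px.
The frame scales by 5321/2664 = 1.9974; 1141.71 × 1.9974 ≈ 2280.43 px.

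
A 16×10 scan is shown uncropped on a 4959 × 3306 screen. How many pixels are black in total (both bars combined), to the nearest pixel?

1024653 pixels

16×10 is wider than 3:2, so it spans the full width.
That makes the image 3099.3750 px tall (4959 × 10/16).
Black = 3306 − 3099.3750 = 206.6250 px.
Across the 4959-px span: 206.6250 × 4959 ≈ 1024653 px.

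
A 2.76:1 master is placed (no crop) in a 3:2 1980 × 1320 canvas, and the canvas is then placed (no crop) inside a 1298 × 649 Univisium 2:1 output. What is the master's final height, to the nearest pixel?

353 px

Inside the 1980×1320 canvas the master is width-limited at 1980.00 × 717.39.
3:2 in 1298×649: fills the height, so the intermediate becomes 973.50 × 649.00 — a scale of ×0.4917.
So the master's height is 717.39 × 0.4917 ≈ 352.72.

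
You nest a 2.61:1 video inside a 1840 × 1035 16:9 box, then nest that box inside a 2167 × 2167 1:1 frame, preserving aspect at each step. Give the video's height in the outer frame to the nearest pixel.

830 px

First fit — 2.61:1 into 1840×1035 spans the width: 1840.00 × 704.98.
The 16:9 canvas is width-limited in 2167×2167, giving 2167.00 × 1218.94; scale factor 1.1777.
The video scales with it: height 704.98 × 1.1777 ≈ 830.27.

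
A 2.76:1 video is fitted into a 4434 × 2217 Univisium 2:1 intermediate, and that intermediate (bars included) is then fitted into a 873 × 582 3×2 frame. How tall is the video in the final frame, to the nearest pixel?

316 px

Inside the 4434×2217 canvas the video is width-limited at 4434.00 × 1606.52.
Univisium 2:1 in 873×582: fills the width, so the intermediate becomes 873.00 × 436.50 — a scale of ×0.1969.
So the video's height is 1606.52 × 0.1969 ≈ 316.30.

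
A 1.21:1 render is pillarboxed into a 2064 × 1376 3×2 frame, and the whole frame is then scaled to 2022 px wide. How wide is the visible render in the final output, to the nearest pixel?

1631 px

In the 2064×1376 frame the render fills the height: width = 1376 × 1.210 ≈ 1664.96 px.
The frame scales by 2022/2064 = 0.9797; 1664.96 × 0.9797 ≈ 1631.08 px.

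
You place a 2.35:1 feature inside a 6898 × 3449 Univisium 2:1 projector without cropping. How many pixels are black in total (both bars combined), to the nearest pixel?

2.35:1 (2.350) > Univisium 2:1 (2.000), so the feature fills the width.
Content height = 6898 / 2.350 ≈ 2935.3191 px.
3449 − 2935.3191 = 513.6809 px of bars.
Bar area = 513.6809 × 6898 ≈ 3543371 px.

3543371 pixels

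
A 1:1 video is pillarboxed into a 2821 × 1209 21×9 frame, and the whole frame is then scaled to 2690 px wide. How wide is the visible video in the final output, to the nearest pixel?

1153 px

At 2821×1209 the video is height-limited, so width = 1209 × 1/1 ≈ 1209.00 px.
Resizing to 2690 px wide multiplies everything by 0.9536: 1209.00 → 1152.86 px.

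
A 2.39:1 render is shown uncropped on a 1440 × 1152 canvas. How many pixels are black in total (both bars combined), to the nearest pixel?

791265 pixels

2.39:1 (2.390) > 5:4 (1.250), so the render fills the width.
Content height = 1440 / 2.390 ≈ 602.5105 px.
1152 − 602.5105 = 549.4895 px of bars.
Bar area = 549.4895 × 1440 ≈ 791265 px.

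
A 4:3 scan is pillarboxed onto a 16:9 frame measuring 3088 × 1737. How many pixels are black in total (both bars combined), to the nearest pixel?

4:3 is narrower than 16:9, so it spans the full height.
That makes the image 2316.0000 px wide (1737 × 4/3).
Leftover width: 3088 − 2316.0000 = 772.0000 px.
Across the 1737-px span: 772.0000 × 1737 ≈ 1340964 px.

1340964 pixels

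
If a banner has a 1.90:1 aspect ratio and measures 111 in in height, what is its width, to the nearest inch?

111 × 1.900 = 210.90.

211 in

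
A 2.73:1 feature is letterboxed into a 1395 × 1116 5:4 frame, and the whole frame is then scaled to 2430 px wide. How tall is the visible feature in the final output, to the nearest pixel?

Fitted into 1395×1116, the feature spans the width; its height is 1395 / 2.730 ≈ 510.99 px.
The frame scales by 2430/1395 = 1.7419; 510.99 × 1.7419 ≈ 890.11 px.

890 px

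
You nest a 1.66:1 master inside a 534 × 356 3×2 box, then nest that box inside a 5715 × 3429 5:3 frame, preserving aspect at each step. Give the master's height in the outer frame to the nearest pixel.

First fit — 1.66:1 into 534×356 spans the width: 534.00 × 321.69.
Second fit — the 3×2 canvas into 5715×3429 spans the height: 5143.50 × 3429.00 (×9.6320 from 534×356).
Applying the same ×9.6320: 321.69 → 3098.49.

3098 px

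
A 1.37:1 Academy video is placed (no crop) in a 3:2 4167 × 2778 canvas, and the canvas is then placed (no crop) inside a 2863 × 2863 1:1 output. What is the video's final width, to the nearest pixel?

2615 px

First fit — 1.37:1 Academy into 4167×2778 spans the height: 3805.86 × 2778.00.
3:2 in 2863×2863: fills the width, so the intermediate becomes 2863.00 × 1908.67 — a scale of ×0.6871.
The video scales with it: width 3805.86 × 0.6871 ≈ 2614.87.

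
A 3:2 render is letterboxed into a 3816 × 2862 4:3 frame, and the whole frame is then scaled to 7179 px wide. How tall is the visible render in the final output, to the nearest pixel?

4786 px

At 3816×2862 the render is width-limited, so height = 3816 × 2/3 ≈ 2544.00 px.
Scaling 3816 → 7179 is ×1.8813, so the height becomes 2544.00 × 1.8813 ≈ 4786.00 px.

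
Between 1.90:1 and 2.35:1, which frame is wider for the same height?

2.35:1

1.9 and 2.35; 2.35 > 1.9.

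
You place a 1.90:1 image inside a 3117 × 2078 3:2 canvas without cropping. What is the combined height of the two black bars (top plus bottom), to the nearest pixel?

1.90:1 is wider than 3:2, so it spans the full width.
Content height = 3117 / 1.900 ≈ 1640.53 px.
Leftover height: 2078 − 1640.53 = 437.47 px.

437 px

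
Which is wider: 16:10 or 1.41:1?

16:10 = 1.6 and 1.41; 1.6 > 1.41.

16:10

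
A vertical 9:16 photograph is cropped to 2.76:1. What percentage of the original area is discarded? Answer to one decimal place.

Going from vertical 9:16 to 2.76:1 means cutting height while keeping width.
Area ratio = (0.562)/(2.760) = 20.38%; the remaining 79.62% is cropped out.

79.6%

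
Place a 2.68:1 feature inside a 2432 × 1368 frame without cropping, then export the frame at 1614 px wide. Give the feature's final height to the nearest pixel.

602 px

At 2432×1368 the feature is width-limited, so height = 2432 / 2.680 ≈ 907.46 px.
Scaling 2432 → 1614 is ×0.6637, so the height becomes 907.46 × 0.6637 ≈ 602.24 px.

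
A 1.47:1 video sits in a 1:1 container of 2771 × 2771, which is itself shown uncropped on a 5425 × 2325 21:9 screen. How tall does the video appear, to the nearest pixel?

1582 px

1.47:1 in 2771×2771: fills the width, so the video is 2771.00 × 1885.03.
Second fit — the 1:1 canvas into 5425×2325 spans the height: 2325.00 × 2325.00 (×0.8390 from 2771×2771).
The video scales with it: height 1885.03 × 0.8390 ≈ 1581.63.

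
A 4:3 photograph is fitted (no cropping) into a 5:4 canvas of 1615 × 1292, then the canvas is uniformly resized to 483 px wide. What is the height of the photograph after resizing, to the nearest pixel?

362 px

Fitted into 1615×1292, the photograph spans the width; its height is 1615 × 3/4 ≈ 1211.25 px.
Scaling 1615 → 483 is ×0.2991, so the height becomes 1211.25 × 0.2991 ≈ 362.25 px.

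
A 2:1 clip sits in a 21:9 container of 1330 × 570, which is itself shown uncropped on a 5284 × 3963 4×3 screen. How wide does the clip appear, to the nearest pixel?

4529 px

First fit — 2:1 into 1330×570 spans the height: 1140.00 × 570.00.
21:9 in 5284×3963: fills the width, so the intermediate becomes 5284.00 × 2264.57 — a scale of ×3.9729.
The clip scales with it: width 1140.00 × 3.9729 ≈ 4529.14.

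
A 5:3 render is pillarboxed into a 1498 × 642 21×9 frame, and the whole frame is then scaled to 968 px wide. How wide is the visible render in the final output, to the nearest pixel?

691 px

At 1498×642 the render is height-limited, so width = 642 × 5/3 ≈ 1070.00 px.
Scaling 1498 → 968 is ×0.6462, so the width becomes 1070.00 × 0.6462 ≈ 691.43 px.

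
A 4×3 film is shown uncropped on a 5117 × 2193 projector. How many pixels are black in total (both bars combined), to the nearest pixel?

4809249 pixels

4×3 (1.333) < 21×9 (2.333), so the film fills the height.
Content width = 2193 × 4/3 ≈ 2924.0000 px.
Black = 5117 − 2924.0000 = 2193.0000 px.
That's 2193.0000 × 2193 ≈ 4809249 black pixels.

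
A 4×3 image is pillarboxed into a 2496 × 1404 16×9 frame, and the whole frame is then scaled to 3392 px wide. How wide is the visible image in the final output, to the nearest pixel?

In the 2496×1404 frame the image fills the height: width = 1404 × 4/3 ≈ 1872.00 px.
Resizing to 3392 px wide multiplies everything by 1.3590: 1872.00 → 2544.00 px.

2544 px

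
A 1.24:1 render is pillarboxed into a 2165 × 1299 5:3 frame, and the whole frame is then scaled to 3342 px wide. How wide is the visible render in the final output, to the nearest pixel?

2486 px

Fitted into 2165×1299, the render spans the height; its width is 1299 × 1.240 ≈ 1610.76 px.
Resizing to 3342 px wide multiplies everything by 1.5436: 1610.76 → 2486.45 px.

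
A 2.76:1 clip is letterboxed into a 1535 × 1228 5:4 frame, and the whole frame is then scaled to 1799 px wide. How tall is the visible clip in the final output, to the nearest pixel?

652 px

At 1535×1228 the clip is width-limited, so height = 1535 / 2.760 ≈ 556.16 px.
The frame scales by 1799/1535 = 1.1720; 556.16 × 1.1720 ≈ 651.81 px.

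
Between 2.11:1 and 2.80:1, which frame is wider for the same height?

2.80:1

2.11 and 2.8; 2.8 > 2.11.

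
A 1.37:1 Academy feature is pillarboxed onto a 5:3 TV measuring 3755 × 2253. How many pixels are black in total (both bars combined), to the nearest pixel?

1505883 pixels

1.37:1 Academy is narrower than 5:3, so it spans the full height.
Content width = 2253 × 1.370 ≈ 3086.6100 px.
Black = 3755 − 3086.6100 = 668.3900 px.
That's 668.3900 × 2253 ≈ 1505883 black pixels.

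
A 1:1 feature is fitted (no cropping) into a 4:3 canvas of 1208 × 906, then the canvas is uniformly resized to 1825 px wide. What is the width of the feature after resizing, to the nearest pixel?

1369 px

In the 1208×906 frame the feature fills the height: width = 906 × 1/1 ≈ 906.00 px.
Scaling 1208 → 1825 is ×1.5108, so the width becomes 906.00 × 1.5108 ≈ 1368.75 px.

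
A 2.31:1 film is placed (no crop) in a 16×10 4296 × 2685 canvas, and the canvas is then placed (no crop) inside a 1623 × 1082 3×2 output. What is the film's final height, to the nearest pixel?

Inside the 4296×2685 canvas the film is width-limited at 4296.00 × 1859.74.
The 16×10 canvas is width-limited in 1623×1082, giving 1623.00 × 1014.38; scale factor 0.3778.
Applying the same ×0.3778: 1859.74 → 702.60.

703 px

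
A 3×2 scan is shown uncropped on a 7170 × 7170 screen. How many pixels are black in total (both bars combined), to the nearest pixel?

3×2 is wider than square, so it spans the full width.
The scan is 7170 × 2/3 ≈ 4780.0000 px tall.
Leftover height: 7170 − 4780.0000 = 2390.0000 px.
Bar area = 2390.0000 × 7170 ≈ 17136300 px.

17136300 pixels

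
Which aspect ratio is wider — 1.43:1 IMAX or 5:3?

1.43 and 5:3 = 1.667; 1.667 > 1.43.

5:3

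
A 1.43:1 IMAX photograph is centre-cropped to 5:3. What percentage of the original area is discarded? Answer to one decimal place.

14.2%

5:3 is wider than 1.43:1 IMAX, so the crop keeps the full width and trims the height.
(1.430)/(1.667) ≈ 0.858 of the area survives, leaving 14.20% discarded.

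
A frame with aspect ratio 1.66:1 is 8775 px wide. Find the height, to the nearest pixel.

5286 px

Height = 8775 / 1.660 = 5286.14.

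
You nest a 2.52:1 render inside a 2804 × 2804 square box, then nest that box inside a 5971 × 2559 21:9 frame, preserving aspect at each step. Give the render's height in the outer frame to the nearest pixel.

1015 px

Inside the 2804×2804 canvas the render is width-limited at 2804.00 × 1112.70.
The square canvas is height-limited in 5971×2559, giving 2559.00 × 2559.00; scale factor 0.9126.
Applying the same ×0.9126: 1112.70 → 1015.48.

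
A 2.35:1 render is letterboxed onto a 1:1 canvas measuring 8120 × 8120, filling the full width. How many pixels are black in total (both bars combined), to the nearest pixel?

37877209 pixels

That makes the image 3455.3191 px tall (8120 / 2.350).
Leftover height: 8120 − 3455.3191 = 4664.6809 px.
That's 4664.6809 × 8120 ≈ 37877209 black pixels.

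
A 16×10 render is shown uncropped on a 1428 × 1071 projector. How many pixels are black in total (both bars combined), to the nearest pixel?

16×10 (1.600) > 4×3 (1.333), so the render fills the width.
That makes the image 892.5000 px tall (1428 × 10/16).
1071 − 892.5000 = 178.5000 px of bars.
Bar area = 178.5000 × 1428 ≈ 254898 px.

254898 pixels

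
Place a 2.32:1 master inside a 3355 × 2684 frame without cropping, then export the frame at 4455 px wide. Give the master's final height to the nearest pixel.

Fitted into 3355×2684, the master spans the width; its height is 3355 / 2.320 ≈ 1446.12 px.
The frame scales by 4455/3355 = 1.3279; 1446.12 × 1.3279 ≈ 1920.26 px.

1920 px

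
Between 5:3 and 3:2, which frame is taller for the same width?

3:2

5:3 = 1.667 and 3:2 = 1.5; 1.667 > 1.5. The smaller width-to-height ratio is the taller frame.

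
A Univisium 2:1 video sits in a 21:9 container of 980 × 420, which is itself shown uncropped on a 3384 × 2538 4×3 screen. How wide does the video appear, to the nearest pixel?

2901 px

Univisium 2:1 in 980×420: fills the height, so the video is 840.00 × 420.00.
Second fit — the 21:9 canvas into 3384×2538 spans the width: 3384.00 × 1450.29 (×3.4531 from 980×420).
The video scales with it: width 840.00 × 3.4531 ≈ 2900.57.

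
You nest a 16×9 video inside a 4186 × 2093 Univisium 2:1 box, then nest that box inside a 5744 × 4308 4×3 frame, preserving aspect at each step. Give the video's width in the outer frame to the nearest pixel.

5106 px

16×9 in 4186×2093: fills the height, so the video is 3720.89 × 2093.00.
Univisium 2:1 in 5744×4308: fills the width, so the intermediate becomes 5744.00 × 2872.00 — a scale of ×1.3722.
So the video's width is 3720.89 × 1.3722 ≈ 5105.78.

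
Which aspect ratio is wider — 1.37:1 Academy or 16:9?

1.37 and 16:9 = 1.778; 1.778 > 1.37.

16:9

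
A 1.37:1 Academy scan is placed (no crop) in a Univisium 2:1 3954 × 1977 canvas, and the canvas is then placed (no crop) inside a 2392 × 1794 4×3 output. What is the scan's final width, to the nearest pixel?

1639 px

First fit — 1.37:1 Academy into 3954×1977 spans the height: 2708.49 × 1977.00.
The Univisium 2:1 canvas is width-limited in 2392×1794, giving 2392.00 × 1196.00; scale factor 0.6050.
Applying the same ×0.6050: 2708.49 → 1638.52.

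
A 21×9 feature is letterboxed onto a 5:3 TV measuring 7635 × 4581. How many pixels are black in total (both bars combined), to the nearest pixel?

9993124 pixels

21×9 (2.333) > 5:3 (1.667), so the feature fills the width.
That makes the image 3272.1429 px tall (7635 × 9/21).
4581 − 3272.1429 = 1308.8571 px of bars.
Bar area = 1308.8571 × 7635 ≈ 9993124 px.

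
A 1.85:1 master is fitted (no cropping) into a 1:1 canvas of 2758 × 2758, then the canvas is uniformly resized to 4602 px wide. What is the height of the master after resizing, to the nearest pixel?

In the 2758×2758 frame the master fills the width: height = 2758 / 1.850 ≈ 1490.81 px.
The frame scales by 4602/2758 = 1.6686; 1490.81 × 1.6686 ≈ 2487.57 px.

2488 px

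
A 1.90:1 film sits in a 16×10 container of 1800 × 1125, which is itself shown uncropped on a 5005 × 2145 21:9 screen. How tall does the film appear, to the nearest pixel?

First fit — 1.90:1 into 1800×1125 spans the width: 1800.00 × 947.37.
16×10 in 5005×2145: fills the height, so the intermediate becomes 3432.00 × 2145.00 — a scale of ×1.9067.
So the film's height is 947.37 × 1.9067 ≈ 1806.32.

1806 px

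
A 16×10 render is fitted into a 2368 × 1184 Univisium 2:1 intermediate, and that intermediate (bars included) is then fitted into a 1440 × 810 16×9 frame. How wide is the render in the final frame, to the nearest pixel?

Inside the 2368×1184 canvas the render is height-limited at 1894.40 × 1184.00.
Second fit — the Univisium 2:1 canvas into 1440×810 spans the width: 1440.00 × 720.00 (×0.6081 from 2368×1184).
Applying the same ×0.6081: 1894.40 → 1152.00.

1152 px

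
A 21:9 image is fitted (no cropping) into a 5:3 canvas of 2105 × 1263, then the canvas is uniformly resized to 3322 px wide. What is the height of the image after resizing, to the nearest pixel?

1424 px

In the 2105×1263 frame the image fills the width: height = 2105 × 9/21 ≈ 902.14 px.
Scaling 2105 → 3322 is ×1.5781, so the height becomes 902.14 × 1.5781 ≈ 1423.71 px.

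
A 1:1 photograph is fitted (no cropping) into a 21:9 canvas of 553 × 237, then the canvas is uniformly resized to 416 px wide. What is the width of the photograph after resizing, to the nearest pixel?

178 px

At 553×237 the photograph is height-limited, so width = 237 × 1/1 ≈ 237.00 px.
The frame scales by 416/553 = 0.7523; 237.00 × 0.7523 ≈ 178.29 px.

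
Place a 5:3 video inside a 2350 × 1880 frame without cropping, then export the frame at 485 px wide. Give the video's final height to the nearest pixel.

Fitted into 2350×1880, the video spans the width; its height is 2350 × 3/5 ≈ 1410.00 px.
The frame scales by 485/2350 = 0.2064; 1410.00 × 0.2064 ≈ 291.00 px.

291 px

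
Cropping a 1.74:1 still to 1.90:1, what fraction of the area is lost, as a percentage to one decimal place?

1.90:1 is wider than 1.74:1, so the crop keeps the full width and trims the height.
Fraction kept = (1.740)/(1.900) ≈ 91.58%, so 8.42% is lost.

8.4%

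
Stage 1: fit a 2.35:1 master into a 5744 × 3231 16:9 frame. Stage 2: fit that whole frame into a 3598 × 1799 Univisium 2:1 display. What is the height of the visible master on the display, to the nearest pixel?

1361 px

Inside the 5744×3231 canvas the master is width-limited at 5744.00 × 2444.26.
16:9 in 3598×1799: fills the height, so the intermediate becomes 3198.22 × 1799.00 — a scale of ×0.5568.
The master scales with it: height 2444.26 × 0.5568 ≈ 1360.95.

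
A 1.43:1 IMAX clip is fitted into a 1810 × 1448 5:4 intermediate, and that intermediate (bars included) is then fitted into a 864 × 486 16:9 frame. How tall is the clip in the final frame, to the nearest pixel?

425 px

1.43:1 IMAX in 1810×1448: fills the width, so the clip is 1810.00 × 1265.73.
5:4 in 864×486: fills the height, so the intermediate becomes 607.50 × 486.00 — a scale of ×0.3356.
So the clip's height is 1265.73 × 0.3356 ≈ 424.83.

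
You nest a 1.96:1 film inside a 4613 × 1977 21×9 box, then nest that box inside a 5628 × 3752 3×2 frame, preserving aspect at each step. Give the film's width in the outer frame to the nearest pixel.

Inside the 4613×1977 canvas the film is height-limited at 3874.92 × 1977.00.
21×9 in 5628×3752: fills the width, so the intermediate becomes 5628.00 × 2412.00 — a scale of ×1.2200.
So the film's width is 3874.92 × 1.2200 ≈ 4727.52.

4728 px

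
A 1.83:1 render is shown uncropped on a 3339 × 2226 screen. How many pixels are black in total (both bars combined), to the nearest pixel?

1.83:1 (1.830) > 3×2 (1.500), so the render fills the width.
Content height = 3339 / 1.830 ≈ 1824.5902 px.
Leftover height: 2226 − 1824.5902 = 401.4098 px.
Across the 3339-px span: 401.4098 × 3339 ≈ 1340307 px.

1340307 pixels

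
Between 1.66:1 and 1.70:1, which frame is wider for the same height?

1.66 and 1.7; 1.7 > 1.66.

1.70:1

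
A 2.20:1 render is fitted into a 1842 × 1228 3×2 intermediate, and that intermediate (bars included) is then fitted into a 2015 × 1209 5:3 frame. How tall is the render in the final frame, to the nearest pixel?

Inside the 1842×1228 canvas the render is width-limited at 1842.00 × 837.27.
3×2 in 2015×1209: fills the height, so the intermediate becomes 1813.50 × 1209.00 — a scale of ×0.9845.
So the render's height is 837.27 × 0.9845 ≈ 824.32.

824 px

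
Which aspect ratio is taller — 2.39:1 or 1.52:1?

1.52:1

2.39 and 1.52; 2.39 > 1.52. The smaller width-to-height ratio is the taller frame.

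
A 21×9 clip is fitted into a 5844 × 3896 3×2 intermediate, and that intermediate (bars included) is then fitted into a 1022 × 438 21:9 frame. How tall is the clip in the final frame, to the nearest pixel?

282 px

First fit — 21×9 into 5844×3896 spans the width: 5844.00 × 2504.57.
The 3×2 canvas is height-limited in 1022×438, giving 657.00 × 438.00; scale factor 0.1124.
The clip scales with it: height 2504.57 × 0.1124 ≈ 281.57.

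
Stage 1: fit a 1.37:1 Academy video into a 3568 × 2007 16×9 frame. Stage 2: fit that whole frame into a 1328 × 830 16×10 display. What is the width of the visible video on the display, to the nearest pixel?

1023 px

1.37:1 Academy in 3568×2007: fills the height, so the video is 2749.59 × 2007.00.
16×9 in 1328×830: fills the width, so the intermediate becomes 1328.00 × 747.00 — a scale of ×0.3722.
The video scales with it: width 2749.59 × 0.3722 ≈ 1023.39.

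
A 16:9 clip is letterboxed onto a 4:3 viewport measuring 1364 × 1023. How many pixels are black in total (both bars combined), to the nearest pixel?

348843 pixels

Since 1.778 > 1.333, the clip is width-limited.
That makes the image 767.2500 px tall (1364 × 9/16).
Leftover height: 1023 − 767.2500 = 255.7500 px.
That's 255.7500 × 1364 ≈ 348843 black pixels.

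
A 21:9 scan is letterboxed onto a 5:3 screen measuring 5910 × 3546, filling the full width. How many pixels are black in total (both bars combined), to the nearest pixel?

That makes the image 2532.8571 px tall (5910 × 9/21).
Black = 3546 − 2532.8571 = 1013.1429 px.
That's 1013.1429 × 5910 ≈ 5987674 black pixels.

5987674 pixels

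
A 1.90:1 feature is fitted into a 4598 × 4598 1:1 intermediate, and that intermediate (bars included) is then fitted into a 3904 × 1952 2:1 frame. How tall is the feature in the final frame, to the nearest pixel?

1.90:1 in 4598×4598: fills the width, so the feature is 4598.00 × 2420.00.
1:1 in 3904×1952: fills the height, so the intermediate becomes 1952.00 × 1952.00 — a scale of ×0.4245.
Applying the same ×0.4245: 2420.00 → 1027.37.

1027 px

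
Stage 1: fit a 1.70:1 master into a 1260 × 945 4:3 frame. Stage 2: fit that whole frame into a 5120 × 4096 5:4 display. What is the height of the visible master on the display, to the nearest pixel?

3012 px

Inside the 1260×945 canvas the master is width-limited at 1260.00 × 741.18.
The 4:3 canvas is width-limited in 5120×4096, giving 5120.00 × 3840.00; scale factor 4.0635.
Applying the same ×4.0635: 741.18 → 3011.76.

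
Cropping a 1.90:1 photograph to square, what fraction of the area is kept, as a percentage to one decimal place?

square is narrower than 1.90:1, so the crop keeps the full height and trims the width.
(1.000)/(1.900) ≈ 0.526 of the area survives.

52.6%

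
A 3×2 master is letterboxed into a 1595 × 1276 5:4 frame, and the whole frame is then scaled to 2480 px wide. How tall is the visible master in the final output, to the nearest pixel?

1653 px

Fitted into 1595×1276, the master spans the width; its height is 1595 × 2/3 ≈ 1063.33 px.
Resizing to 2480 px wide multiplies everything by 1.5549: 1063.33 → 1653.33 px.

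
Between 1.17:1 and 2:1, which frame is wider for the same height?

2:1

1.17 and 2; 2 > 1.17.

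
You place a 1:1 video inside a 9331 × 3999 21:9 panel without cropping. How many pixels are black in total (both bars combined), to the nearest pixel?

1:1 is narrower than 21:9, so it spans the full height.
Content width = 3999 × 1/1 ≈ 3999.0000 px.
Leftover width: 9331 − 3999.0000 = 5332.0000 px.
That's 5332.0000 × 3999 ≈ 21322668 black pixels.

21322668 pixels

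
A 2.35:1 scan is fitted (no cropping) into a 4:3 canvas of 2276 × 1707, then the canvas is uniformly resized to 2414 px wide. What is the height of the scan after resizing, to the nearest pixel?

1027 px

In the 2276×1707 frame the scan fills the width: height = 2276 / 2.350 ≈ 968.51 px.
Resizing to 2414 px wide multiplies everything by 1.0606: 968.51 → 1027.23 px.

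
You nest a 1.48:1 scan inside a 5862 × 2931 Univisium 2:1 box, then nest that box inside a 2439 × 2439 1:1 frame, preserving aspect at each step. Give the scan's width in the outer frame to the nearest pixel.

Inside the 5862×2931 canvas the scan is height-limited at 4337.88 × 2931.00.
The Univisium 2:1 canvas is width-limited in 2439×2439, giving 2439.00 × 1219.50; scale factor 0.4161.
The scan scales with it: width 4337.88 × 0.4161 ≈ 1804.86.

1805 px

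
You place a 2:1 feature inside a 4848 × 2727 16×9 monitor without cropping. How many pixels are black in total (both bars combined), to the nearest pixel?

2:1 (2.000) > 16×9 (1.778), so the feature fills the width.
The feature is 4848 × 1/2 ≈ 2424.0000 px tall.
Leftover height: 2727 − 2424.0000 = 303.0000 px.
Across the 4848-px span: 303.0000 × 4848 ≈ 1468944 px.

1468944 pixels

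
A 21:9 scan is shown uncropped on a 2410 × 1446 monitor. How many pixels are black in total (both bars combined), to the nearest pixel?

995674 pixels

Since 2.333 > 1.667, the scan is width-limited.
Content height = 2410 × 9/21 ≈ 1032.8571 px.
Black = 1446 − 1032.8571 = 413.1429 px.
Bar area = 413.1429 × 2410 ≈ 995674 px.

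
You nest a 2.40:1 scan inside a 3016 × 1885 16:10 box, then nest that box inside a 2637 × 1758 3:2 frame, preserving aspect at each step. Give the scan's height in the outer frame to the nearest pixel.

1099 px

First fit — 2.40:1 into 3016×1885 spans the width: 3016.00 × 1256.67.
The 16:10 canvas is width-limited in 2637×1758, giving 2637.00 × 1648.12; scale factor 0.8743.
The scan scales with it: height 1256.67 × 0.8743 ≈ 1098.75.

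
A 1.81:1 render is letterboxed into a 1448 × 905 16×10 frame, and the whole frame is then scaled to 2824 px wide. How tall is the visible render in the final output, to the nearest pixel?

1560 px

At 1448×905 the render is width-limited, so height = 1448 / 1.810 ≈ 800.00 px.
The frame scales by 2824/1448 = 1.9503; 800.00 × 1.9503 ≈ 1560.22 px.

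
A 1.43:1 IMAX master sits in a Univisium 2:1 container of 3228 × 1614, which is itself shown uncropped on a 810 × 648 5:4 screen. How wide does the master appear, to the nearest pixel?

579 px

Inside the 3228×1614 canvas the master is height-limited at 2308.02 × 1614.00.
Univisium 2:1 in 810×648: fills the width, so the intermediate becomes 810.00 × 405.00 — a scale of ×0.2509.
Applying the same ×0.2509: 2308.02 → 579.15.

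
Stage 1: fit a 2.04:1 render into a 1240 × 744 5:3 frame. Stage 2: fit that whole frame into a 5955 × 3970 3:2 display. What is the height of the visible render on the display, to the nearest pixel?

First fit — 2.04:1 into 1240×744 spans the width: 1240.00 × 607.84.
The 5:3 canvas is width-limited in 5955×3970, giving 5955.00 × 3573.00; scale factor 4.8024.
Applying the same ×4.8024: 607.84 → 2919.12.

2919 px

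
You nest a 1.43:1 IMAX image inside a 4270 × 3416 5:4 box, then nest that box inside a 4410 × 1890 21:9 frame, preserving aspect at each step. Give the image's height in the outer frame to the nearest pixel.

Inside the 4270×3416 canvas the image is width-limited at 4270.00 × 2986.01.
Second fit — the 5:4 canvas into 4410×1890 spans the height: 2362.50 × 1890.00 (×0.5533 from 4270×3416).
The image scales with it: height 2986.01 × 0.5533 ≈ 1652.10.

1652 px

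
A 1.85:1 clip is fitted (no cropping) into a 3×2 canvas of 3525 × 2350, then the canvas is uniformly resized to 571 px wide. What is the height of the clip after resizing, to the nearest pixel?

309 px

In the 3525×2350 frame the clip fills the width: height = 3525 / 1.850 ≈ 1905.41 px.
Resizing to 571 px wide multiplies everything by 0.1620: 1905.41 → 308.65 px.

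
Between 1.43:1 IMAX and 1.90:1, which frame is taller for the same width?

1.43 and 1.9; 1.9 > 1.43. The smaller width-to-height ratio is the taller frame.

1.43:1 IMAX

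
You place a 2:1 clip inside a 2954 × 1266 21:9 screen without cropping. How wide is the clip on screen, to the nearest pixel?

2532 px

Since 2.000 < 2.333, the clip is height-limited.
That makes the image 2532.00 px wide (1266 × 2/1).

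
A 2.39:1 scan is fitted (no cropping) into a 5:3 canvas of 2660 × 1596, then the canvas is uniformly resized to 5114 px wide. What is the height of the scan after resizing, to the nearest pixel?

2140 px

Fitted into 2660×1596, the scan spans the width; its height is 2660 / 2.390 ≈ 1112.97 px.
Scaling 2660 → 5114 is ×1.9226, so the height becomes 1112.97 × 1.9226 ≈ 2139.75 px.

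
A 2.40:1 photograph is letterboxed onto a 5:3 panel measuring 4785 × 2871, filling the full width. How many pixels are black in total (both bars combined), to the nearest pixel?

4197641 pixels

The photograph is 4785 / 2.400 ≈ 1993.7500 px tall.
Leftover height: 2871 − 1993.7500 = 877.2500 px.
That's 877.2500 × 4785 ≈ 4197641 black pixels.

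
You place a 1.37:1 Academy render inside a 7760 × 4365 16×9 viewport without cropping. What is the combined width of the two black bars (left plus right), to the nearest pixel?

1780 px

1.37:1 Academy (1.370) < 16×9 (1.778), so the render fills the height.
The render is 4365 × 1.370 ≈ 5980.05 px wide.
Leftover width: 7760 − 5980.05 = 1779.95 px.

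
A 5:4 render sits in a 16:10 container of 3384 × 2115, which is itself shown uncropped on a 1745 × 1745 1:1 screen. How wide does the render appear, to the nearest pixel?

First fit — 5:4 into 3384×2115 spans the height: 2643.75 × 2115.00.
16:10 in 1745×1745: fills the width, so the intermediate becomes 1745.00 × 1090.62 — a scale of ×0.5157.
Applying the same ×0.5157: 2643.75 → 1363.28.

1363 px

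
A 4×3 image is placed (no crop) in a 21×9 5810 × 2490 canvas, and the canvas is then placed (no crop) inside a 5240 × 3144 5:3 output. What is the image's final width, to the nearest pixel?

2994 px

Inside the 5810×2490 canvas the image is height-limited at 3320.00 × 2490.00.
The 21×9 canvas is width-limited in 5240×3144, giving 5240.00 × 2245.71; scale factor 0.9019.
So the image's width is 3320.00 × 0.9019 ≈ 2994.29.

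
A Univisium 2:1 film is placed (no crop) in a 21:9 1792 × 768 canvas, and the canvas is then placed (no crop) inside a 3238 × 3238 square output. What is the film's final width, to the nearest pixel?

2775 px

First fit — Univisium 2:1 into 1792×768 spans the height: 1536.00 × 768.00.
The 21:9 canvas is width-limited in 3238×3238, giving 3238.00 × 1387.71; scale factor 1.8069.
Applying the same ×1.8069: 1536.00 → 2775.43.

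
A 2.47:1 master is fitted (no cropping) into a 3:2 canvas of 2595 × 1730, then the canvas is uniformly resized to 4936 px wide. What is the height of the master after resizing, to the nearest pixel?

In the 2595×1730 frame the master fills the width: height = 2595 / 2.470 ≈ 1050.61 px.
Scaling 2595 → 4936 is ×1.9021, so the height becomes 1050.61 × 1.9021 ≈ 1998.38 px.

1998 px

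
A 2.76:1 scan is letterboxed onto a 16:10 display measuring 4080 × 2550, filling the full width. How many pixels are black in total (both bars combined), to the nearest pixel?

4372696 pixels

Content height = 4080 / 2.760 ≈ 1478.2609 px.
Black = 2550 − 1478.2609 = 1071.7391 px.
That's 1071.7391 × 4080 ≈ 4372696 black pixels.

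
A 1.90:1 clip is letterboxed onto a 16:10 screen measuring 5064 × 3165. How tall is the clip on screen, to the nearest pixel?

2665 px

Since 1.900 > 1.600, the clip is width-limited.
The clip is 5064 / 1.900 ≈ 2665.26 px tall.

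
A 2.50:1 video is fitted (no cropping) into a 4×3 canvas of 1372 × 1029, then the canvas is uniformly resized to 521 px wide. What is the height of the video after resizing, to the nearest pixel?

At 1372×1029 the video is width-limited, so height = 1372 / 2.500 ≈ 548.80 px.
The frame scales by 521/1372 = 0.3797; 548.80 × 0.3797 ≈ 208.40 px.

208 px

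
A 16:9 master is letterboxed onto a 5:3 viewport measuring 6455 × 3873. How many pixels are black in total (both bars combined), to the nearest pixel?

16:9 (1.778) > 5:3 (1.667), so the master fills the width.
The master is 6455 × 9/16 ≈ 3630.9375 px tall.
Black = 3873 − 3630.9375 = 242.0625 px.
Across the 6455-px span: 242.0625 × 6455 ≈ 1562513 px.

1562513 pixels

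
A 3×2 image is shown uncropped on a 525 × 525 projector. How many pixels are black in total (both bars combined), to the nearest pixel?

91875 pixels

Since 1.500 > 1.000, the image is width-limited.
That makes the image 350.0000 px tall (525 × 2/3).
Black = 525 − 350.0000 = 175.0000 px.
Across the 525-px span: 175.0000 × 525 ≈ 91875 px.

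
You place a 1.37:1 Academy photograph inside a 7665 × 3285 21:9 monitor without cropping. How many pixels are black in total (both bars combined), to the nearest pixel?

10395547 pixels

1.37:1 Academy is narrower than 21:9, so it spans the full height.
That makes the image 4500.4500 px wide (3285 × 1.370).
7665 − 4500.4500 = 3164.5500 px of bars.
That's 3164.5500 × 3285 ≈ 10395547 black pixels.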